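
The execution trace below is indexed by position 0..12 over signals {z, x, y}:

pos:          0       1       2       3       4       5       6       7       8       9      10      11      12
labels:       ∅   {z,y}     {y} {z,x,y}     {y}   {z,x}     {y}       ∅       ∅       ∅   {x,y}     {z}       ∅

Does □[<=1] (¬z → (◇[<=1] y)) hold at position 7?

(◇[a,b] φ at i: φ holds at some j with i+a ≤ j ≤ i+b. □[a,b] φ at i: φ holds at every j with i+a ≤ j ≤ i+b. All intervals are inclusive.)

Check (¬z → (◇[<=1] y)) at every j in [7,8]:
  j=7: antecedent true; consequent fails (none in [7,8]) → ✗
  j=8: antecedent true; consequent fails (none in [8,9]) → ✗
Fails at j=7 → formula fails.

No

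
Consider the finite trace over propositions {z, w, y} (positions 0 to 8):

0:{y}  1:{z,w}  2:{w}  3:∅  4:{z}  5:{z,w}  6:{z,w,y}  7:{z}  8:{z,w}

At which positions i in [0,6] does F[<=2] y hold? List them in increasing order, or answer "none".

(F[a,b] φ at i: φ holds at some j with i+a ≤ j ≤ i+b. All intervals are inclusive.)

Evaluate at each i in [0,6]:
  i=0: ✓ (witness j=0)
  i=1: ✗ (none in [1,3])
  i=2: ✗ (none in [2,4])
  i=3: ✗ (none in [3,5])
  i=4: ✓ (witness j=6)
  i=5: ✓ (witness j=6)
  i=6: ✓ (witness j=6)

0, 4, 5, 6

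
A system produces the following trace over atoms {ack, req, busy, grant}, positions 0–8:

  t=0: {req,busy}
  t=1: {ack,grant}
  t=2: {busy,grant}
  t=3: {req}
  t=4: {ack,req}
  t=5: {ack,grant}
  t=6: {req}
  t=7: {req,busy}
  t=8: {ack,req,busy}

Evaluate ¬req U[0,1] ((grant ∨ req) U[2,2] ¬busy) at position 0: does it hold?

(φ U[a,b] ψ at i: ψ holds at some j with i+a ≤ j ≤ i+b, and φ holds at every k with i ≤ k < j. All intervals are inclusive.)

No

Need some j in [0,1] with ((grant ∨ req) U[2,2] ¬busy), and ¬req at every k in [0,j-1].
  j=0: ((grant ∨ req) U[2,2] ¬busy) — fails.
  j=1: ((grant ∨ req) U[2,2] ¬busy) holds, but ¬req fails at k=0 → not this j.
No j in the window works → until fails.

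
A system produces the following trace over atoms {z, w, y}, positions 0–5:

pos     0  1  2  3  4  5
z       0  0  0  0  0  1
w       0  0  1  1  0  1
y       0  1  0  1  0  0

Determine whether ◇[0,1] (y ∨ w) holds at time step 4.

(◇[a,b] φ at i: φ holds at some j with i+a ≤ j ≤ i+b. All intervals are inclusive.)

Check (y ∨ w) at each j in [4,5]:
  j=4: false
  j=5: true
Found at j=5 → formula holds.

True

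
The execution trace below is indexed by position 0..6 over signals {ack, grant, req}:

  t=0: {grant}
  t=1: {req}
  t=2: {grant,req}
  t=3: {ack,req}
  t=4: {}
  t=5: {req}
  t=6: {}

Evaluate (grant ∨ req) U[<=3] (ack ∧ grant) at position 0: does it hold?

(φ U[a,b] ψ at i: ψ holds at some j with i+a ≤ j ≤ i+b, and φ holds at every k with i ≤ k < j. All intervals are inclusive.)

Need some j in [0,3] with (ack ∧ grant), and (grant ∨ req) at every k in [0,j-1].
  j=0: (ack ∧ grant) false.
  j=1: (ack ∧ grant) false.
  j=2: (ack ∧ grant) false.
  j=3: (ack ∧ grant) false.
No j in the window works → until fails.

False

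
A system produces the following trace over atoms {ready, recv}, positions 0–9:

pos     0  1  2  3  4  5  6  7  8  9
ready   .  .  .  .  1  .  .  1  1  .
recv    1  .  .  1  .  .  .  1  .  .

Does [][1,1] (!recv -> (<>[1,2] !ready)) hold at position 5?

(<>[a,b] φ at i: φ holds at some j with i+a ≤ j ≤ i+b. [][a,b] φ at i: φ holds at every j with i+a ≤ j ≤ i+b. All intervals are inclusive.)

No

Check (!recv -> (<>[1,2] !ready)) at every j in [6,6]:
  j=6: antecedent true; consequent fails (none in [7,8]) → ✗
Fails at j=6 → formula fails.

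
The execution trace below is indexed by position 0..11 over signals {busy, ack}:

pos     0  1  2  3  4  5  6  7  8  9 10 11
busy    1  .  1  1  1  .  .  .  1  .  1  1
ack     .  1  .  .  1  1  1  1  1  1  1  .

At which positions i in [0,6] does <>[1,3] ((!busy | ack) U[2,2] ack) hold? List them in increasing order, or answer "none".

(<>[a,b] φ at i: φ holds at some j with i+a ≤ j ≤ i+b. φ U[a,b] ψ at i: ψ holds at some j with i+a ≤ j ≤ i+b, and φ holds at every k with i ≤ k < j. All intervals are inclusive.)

1, 2, 3, 4, 5, 6

Evaluate at each i in [0,6]:
  i=0: ✗ (none in [1,3])
  i=1: ✓ (witness j=4)
  i=2: ✓ (witness j=4)
  i=3: ✓ (witness j=4)
  i=4: ✓ (witness j=5)
  i=5: ✓ (witness j=6)
  i=6: ✓ (witness j=7)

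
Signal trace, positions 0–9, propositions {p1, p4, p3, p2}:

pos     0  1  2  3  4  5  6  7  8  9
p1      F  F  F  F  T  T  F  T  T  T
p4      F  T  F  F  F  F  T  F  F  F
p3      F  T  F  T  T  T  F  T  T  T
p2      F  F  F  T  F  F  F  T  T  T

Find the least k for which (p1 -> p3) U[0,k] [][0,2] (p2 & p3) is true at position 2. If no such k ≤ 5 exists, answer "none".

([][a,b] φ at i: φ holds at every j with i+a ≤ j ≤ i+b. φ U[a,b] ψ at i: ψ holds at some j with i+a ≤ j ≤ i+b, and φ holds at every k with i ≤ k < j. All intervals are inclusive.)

5

Need earliest j ≥ 2 with [][0,2] (p2 & p3), and (p1 -> p3) at every k in [2,j-1].
  j=2: rhs fails.
  j=3: rhs fails.
  j=4: rhs fails.
  j=5: rhs fails.
  j=6: rhs fails.
  j=7: rhs holds; lhs holds on [2,6]. k = 5.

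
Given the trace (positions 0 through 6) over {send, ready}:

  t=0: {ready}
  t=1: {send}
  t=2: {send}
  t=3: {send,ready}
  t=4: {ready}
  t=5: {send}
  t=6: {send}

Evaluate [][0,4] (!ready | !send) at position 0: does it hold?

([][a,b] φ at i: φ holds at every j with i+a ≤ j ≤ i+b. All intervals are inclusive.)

False

Check (!ready | !send) at every j in [0,4]:
  j=0: true
  j=1: true
  j=2: true
  j=3: false
  j=4: true
Fails at j=3 → formula fails.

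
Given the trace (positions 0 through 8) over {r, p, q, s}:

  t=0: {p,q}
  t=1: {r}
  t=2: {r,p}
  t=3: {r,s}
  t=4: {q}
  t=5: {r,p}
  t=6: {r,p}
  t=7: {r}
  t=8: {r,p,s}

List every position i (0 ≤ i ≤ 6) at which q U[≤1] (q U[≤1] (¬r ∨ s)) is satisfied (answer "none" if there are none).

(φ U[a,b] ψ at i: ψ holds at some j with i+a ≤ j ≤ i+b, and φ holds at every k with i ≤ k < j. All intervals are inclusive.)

Evaluate at each i in [0,6]:
  i=0: ✓ (rhs at j=0)
  i=1: ✗ (no rhs in [1,2])
  i=2: ✗ (lhs fails at k=2 before rhs at j=3)
  i=3: ✓ (rhs at j=3)
  i=4: ✓ (rhs at j=4)
  i=5: ✗ (no rhs in [5,6])
  i=6: ✗ (no rhs in [6,7])

0, 3, 4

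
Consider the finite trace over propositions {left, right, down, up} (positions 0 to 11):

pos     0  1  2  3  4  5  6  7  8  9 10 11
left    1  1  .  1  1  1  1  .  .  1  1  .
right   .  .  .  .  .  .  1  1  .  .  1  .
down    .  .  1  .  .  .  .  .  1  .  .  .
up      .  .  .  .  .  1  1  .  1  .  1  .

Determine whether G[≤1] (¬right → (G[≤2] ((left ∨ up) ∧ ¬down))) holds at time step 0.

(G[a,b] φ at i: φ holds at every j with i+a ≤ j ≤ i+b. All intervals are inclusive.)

Check (¬right → (G[≤2] ((left ∨ up) ∧ ¬down))) at every j in [0,1]:
  j=0: antecedent true; consequent fails at 2 → ✗
  j=1: antecedent true; consequent fails at 2 → ✗
Fails at j=0 → formula fails.

False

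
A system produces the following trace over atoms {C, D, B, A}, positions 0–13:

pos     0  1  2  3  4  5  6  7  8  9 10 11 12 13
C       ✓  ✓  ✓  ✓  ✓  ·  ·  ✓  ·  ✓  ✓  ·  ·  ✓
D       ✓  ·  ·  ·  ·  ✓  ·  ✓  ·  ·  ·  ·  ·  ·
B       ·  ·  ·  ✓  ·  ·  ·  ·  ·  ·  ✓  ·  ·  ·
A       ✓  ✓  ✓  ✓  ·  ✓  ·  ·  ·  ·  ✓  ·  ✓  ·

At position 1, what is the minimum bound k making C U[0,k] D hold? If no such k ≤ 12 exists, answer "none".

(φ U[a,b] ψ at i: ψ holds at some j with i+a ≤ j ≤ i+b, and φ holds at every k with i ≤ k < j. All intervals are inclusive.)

Need earliest j ≥ 1 with D, and C at every k in [1,j-1].
  j=1: rhs fails.
  j=2: rhs fails.
  j=3: rhs fails.
  j=4: rhs fails.
  j=5: rhs holds; lhs holds on [1,4]. k = 4.

4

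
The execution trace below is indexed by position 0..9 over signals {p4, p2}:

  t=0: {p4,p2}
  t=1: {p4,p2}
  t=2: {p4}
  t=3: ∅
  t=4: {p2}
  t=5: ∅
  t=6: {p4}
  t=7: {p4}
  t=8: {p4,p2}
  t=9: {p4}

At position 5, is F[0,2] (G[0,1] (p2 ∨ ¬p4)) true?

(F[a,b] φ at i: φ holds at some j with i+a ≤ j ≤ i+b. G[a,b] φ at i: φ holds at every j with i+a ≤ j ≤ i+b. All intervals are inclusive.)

False

Check G[0,1] (p2 ∨ ¬p4) at each j in [5,7]:
  j=5: fails at 6
  j=6: fails at 6
  j=7: fails at 7
No position in the window satisfies it → formula fails.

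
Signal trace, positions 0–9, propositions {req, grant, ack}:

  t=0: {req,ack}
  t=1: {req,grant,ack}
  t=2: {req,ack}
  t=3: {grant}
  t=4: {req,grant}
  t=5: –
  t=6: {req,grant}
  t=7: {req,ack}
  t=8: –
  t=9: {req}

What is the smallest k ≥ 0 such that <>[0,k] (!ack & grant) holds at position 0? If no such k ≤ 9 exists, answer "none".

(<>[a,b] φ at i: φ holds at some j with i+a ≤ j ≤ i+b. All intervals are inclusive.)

Scan j = 0,1,… for (!ack & grant):
  j=0: fails
  j=1: fails
  j=2: fails
  j=3: holds
First hit at j=3, so smallest k = 3-0 = 3.

3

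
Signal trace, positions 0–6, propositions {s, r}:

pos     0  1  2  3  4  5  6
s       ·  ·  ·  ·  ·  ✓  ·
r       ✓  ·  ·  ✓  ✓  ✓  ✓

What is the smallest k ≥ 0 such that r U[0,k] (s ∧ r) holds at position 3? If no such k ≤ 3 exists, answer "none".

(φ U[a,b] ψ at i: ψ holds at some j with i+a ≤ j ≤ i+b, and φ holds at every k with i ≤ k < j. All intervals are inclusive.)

2

Need earliest j ≥ 3 with (s ∧ r), and r at every k in [3,j-1].
  j=3: rhs fails.
  j=4: rhs fails.
  j=5: rhs holds; lhs holds on [3,4]. k = 2.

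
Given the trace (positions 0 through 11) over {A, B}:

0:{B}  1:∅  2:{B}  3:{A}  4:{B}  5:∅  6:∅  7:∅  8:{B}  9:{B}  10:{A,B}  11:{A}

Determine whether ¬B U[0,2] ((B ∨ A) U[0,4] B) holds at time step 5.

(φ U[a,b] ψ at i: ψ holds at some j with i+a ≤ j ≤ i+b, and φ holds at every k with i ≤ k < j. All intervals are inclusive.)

Need some j in [5,7] with ((B ∨ A) U[0,4] B), and ¬B at every k in [5,j-1].
  j=5: ((B ∨ A) U[0,4] B) — fails.
  j=6: ((B ∨ A) U[0,4] B) — fails.
  j=7: ((B ∨ A) U[0,4] B) — fails.
No j in the window works → until fails.

Does not hold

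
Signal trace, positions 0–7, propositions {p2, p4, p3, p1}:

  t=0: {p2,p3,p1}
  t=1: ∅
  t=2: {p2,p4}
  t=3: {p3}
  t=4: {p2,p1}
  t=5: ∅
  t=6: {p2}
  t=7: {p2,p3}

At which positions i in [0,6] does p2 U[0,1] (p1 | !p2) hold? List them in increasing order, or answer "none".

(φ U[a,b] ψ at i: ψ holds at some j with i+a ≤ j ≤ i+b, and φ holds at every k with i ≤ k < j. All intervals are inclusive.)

Evaluate at each i in [0,6]:
  i=0: ✓ (rhs at j=0)
  i=1: ✓ (rhs at j=1)
  i=2: ✓ (rhs at j=3; lhs holds on [2,2])
  i=3: ✓ (rhs at j=3)
  i=4: ✓ (rhs at j=4)
  i=5: ✓ (rhs at j=5)
  i=6: ✗ (no rhs in [6,7])

0, 1, 2, 3, 4, 5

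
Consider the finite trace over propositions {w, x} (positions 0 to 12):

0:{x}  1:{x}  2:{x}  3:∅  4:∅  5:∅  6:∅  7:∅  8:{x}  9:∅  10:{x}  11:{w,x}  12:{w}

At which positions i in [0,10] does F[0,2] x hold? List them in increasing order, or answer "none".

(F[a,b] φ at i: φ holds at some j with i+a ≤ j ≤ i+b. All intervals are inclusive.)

0, 1, 2, 6, 7, 8, 9, 10

Evaluate at each i in [0,10]:
  i=0: ✓ (witness j=0)
  i=1: ✓ (witness j=1)
  i=2: ✓ (witness j=2)
  i=3: ✗ (none in [3,5])
  i=4: ✗ (none in [4,6])
  i=5: ✗ (none in [5,7])
  i=6: ✓ (witness j=8)
  i=7: ✓ (witness j=8)
  i=8: ✓ (witness j=8)
  i=9: ✓ (witness j=10)
  i=10: ✓ (witness j=10)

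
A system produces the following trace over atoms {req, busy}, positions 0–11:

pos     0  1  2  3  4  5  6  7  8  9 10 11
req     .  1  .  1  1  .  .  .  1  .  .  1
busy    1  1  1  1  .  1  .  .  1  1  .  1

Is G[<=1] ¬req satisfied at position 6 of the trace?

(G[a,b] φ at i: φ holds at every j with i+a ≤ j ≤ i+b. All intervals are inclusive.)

True

Check ¬req at every j in [6,7]:
  j=6: true
  j=7: true
All positions satisfy it → formula holds.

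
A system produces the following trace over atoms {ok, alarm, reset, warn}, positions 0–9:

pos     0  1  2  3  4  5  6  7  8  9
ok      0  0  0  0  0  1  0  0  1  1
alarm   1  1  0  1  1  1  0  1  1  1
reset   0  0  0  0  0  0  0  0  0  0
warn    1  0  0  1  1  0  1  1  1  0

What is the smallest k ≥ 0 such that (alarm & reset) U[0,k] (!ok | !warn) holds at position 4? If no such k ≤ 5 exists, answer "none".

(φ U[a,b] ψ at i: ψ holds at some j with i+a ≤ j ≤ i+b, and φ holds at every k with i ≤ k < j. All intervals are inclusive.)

0

Need earliest j ≥ 4 with (!ok | !warn), and (alarm & reset) at every k in [4,j-1].
  j=4: rhs holds (empty prefix). k = 0.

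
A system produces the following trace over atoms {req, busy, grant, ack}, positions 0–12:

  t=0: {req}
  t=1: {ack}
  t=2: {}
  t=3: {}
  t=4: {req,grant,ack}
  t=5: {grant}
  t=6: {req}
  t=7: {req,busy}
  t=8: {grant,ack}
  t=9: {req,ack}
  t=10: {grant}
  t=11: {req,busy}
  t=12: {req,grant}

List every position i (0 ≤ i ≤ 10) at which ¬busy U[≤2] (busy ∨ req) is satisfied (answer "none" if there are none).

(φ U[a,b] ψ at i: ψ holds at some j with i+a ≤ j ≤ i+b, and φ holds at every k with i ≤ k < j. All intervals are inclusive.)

0, 2, 3, 4, 5, 6, 7, 8, 9, 10

Evaluate at each i in [0,10]:
  i=0: ✓ (rhs at j=0)
  i=1: ✗ (no rhs in [1,3])
  i=2: ✓ (rhs at j=4; lhs holds on [2,3])
  i=3: ✓ (rhs at j=4; lhs holds on [3,3])
  i=4: ✓ (rhs at j=4)
  i=5: ✓ (rhs at j=6; lhs holds on [5,5])
  i=6: ✓ (rhs at j=6)
  i=7: ✓ (rhs at j=7)
  i=8: ✓ (rhs at j=9; lhs holds on [8,8])
  i=9: ✓ (rhs at j=9)
  i=10: ✓ (rhs at j=11; lhs holds on [10,10])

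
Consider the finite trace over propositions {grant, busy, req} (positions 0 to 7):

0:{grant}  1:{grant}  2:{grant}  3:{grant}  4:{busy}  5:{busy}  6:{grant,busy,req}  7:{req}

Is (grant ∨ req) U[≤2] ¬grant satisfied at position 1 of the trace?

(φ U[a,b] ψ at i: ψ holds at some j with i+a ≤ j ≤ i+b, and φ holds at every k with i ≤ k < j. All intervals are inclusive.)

Does not hold

Need some j in [1,3] with ¬grant, and (grant ∨ req) at every k in [1,j-1].
  j=1: ¬grant false.
  j=2: ¬grant false.
  j=3: ¬grant false.
No j in the window works → until fails.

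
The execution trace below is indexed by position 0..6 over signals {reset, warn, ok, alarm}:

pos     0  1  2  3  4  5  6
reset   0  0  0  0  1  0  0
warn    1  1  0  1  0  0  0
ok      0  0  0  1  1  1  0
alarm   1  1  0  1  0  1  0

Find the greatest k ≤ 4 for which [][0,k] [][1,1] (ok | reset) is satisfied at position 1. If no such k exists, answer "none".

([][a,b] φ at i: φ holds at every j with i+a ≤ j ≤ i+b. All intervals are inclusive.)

none

[][1,1] (ok | reset) must hold from j=1 onward; find where it first fails.
  j=1: fails → no k works.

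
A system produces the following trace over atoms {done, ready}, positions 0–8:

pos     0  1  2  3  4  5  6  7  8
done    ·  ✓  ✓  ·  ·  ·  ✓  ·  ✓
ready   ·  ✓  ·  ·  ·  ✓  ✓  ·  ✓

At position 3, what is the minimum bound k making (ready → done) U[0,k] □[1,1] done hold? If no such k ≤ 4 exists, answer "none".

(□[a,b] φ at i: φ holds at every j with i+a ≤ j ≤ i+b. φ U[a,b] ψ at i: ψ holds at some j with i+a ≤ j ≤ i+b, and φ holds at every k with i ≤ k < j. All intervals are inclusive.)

Need earliest j ≥ 3 with □[1,1] done, and (ready → done) at every k in [3,j-1].
  j=3: rhs fails.
  j=4: rhs fails.
  j=5: rhs holds; lhs holds on [3,4]. k = 2.

2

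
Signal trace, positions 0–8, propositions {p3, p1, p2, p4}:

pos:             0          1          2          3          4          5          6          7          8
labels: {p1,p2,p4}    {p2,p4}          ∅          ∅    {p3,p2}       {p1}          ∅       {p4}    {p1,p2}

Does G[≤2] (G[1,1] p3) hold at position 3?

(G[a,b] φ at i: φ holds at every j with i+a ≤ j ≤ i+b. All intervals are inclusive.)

Check G[1,1] p3 at every j in [3,5]:
  j=3: holds on [4,4]
  j=4: fails at 5
  j=5: fails at 6
Fails at j=4 → formula fails.

False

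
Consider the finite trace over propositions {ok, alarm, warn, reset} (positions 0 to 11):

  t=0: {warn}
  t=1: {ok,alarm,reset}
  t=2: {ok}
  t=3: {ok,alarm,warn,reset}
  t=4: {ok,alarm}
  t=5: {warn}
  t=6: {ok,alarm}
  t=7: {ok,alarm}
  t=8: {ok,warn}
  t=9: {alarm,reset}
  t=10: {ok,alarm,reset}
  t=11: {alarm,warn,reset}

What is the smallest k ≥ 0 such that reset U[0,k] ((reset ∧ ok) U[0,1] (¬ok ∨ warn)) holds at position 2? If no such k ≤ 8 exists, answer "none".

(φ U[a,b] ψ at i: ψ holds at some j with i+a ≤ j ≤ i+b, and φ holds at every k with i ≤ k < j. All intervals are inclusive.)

none

Need earliest j ≥ 2 with ((reset ∧ ok) U[0,1] (¬ok ∨ warn)), and reset at every k in [2,j-1].
  j=2: rhs fails.
  j=3: rhs holds but lhs fails at k=2.
  j=4: rhs fails.
  j=5: rhs holds but lhs fails at k=2.
  j=6: rhs fails.
  j=7: rhs fails.
  j=8: rhs holds but lhs fails at k=2.
  j=9: rhs holds but lhs fails at k=2.
  j=10: rhs holds but lhs fails at k=2.
No witness within the range → none.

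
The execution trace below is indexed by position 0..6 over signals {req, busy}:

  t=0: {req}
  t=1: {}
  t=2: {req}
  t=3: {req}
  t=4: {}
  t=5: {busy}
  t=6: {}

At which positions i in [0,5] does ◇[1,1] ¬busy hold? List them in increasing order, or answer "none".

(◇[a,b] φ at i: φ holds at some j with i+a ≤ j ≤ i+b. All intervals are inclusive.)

Evaluate at each i in [0,5]:
  i=0: ✓ (witness j=1)
  i=1: ✓ (witness j=2)
  i=2: ✓ (witness j=3)
  i=3: ✓ (witness j=4)
  i=4: ✗ (none in [5,5])
  i=5: ✓ (witness j=6)

0, 1, 2, 3, 5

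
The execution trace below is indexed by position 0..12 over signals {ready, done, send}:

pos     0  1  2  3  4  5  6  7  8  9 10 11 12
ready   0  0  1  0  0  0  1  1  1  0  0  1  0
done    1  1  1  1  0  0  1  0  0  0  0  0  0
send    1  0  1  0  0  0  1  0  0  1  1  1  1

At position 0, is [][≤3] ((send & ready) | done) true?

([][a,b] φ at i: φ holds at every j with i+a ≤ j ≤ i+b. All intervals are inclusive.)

Yes

Check ((send & ready) | done) at every j in [0,3]:
  j=0: true
  j=1: true
  j=2: true
  j=3: true
All positions satisfy it → formula holds.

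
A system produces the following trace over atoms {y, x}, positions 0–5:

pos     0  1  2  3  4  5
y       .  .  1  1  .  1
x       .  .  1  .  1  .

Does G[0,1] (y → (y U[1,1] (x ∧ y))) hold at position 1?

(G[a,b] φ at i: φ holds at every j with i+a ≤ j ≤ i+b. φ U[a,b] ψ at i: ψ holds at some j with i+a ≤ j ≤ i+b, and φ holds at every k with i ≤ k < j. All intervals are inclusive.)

Check (y → (y U[1,1] (x ∧ y))) at every j in [1,2]:
  j=1: antecedent false → ✓
  j=2: antecedent true; consequent fails → ✗
Fails at j=2 → formula fails.

Does not hold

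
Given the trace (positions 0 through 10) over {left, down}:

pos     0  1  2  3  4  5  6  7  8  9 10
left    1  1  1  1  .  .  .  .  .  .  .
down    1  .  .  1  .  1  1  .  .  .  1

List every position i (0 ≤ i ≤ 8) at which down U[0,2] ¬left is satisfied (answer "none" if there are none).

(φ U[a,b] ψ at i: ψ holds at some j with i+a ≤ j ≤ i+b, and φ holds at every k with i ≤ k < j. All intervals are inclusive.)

Evaluate at each i in [0,8]:
  i=0: ✗ (no rhs in [0,2])
  i=1: ✗ (no rhs in [1,3])
  i=2: ✗ (lhs fails at k=2 before rhs at j=4)
  i=3: ✓ (rhs at j=4; lhs holds on [3,3])
  i=4: ✓ (rhs at j=4)
  i=5: ✓ (rhs at j=5)
  i=6: ✓ (rhs at j=6)
  i=7: ✓ (rhs at j=7)
  i=8: ✓ (rhs at j=8)

3, 4, 5, 6, 7, 8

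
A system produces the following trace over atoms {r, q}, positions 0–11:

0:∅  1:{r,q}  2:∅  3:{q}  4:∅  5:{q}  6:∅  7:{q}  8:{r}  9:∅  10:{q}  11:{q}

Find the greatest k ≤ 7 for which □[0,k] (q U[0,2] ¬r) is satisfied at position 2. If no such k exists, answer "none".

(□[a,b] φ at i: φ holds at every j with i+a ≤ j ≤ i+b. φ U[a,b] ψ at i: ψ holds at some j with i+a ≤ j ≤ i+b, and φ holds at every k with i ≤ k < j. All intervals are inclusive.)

5

(q U[0,2] ¬r) must hold from j=2 onward; find where it first fails.
  j=2: holds
  j=3: holds
  j=4: holds
  j=5: holds
  j=6: holds
  j=7: holds
  j=8: fails
Holds on [2,7], so largest k = 5.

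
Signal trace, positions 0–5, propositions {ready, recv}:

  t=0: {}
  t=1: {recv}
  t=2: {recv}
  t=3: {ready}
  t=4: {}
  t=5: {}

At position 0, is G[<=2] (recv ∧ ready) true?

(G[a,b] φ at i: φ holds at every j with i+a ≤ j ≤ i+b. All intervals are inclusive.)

Does not hold

Check (recv ∧ ready) at every j in [0,2]:
  j=0: false
  j=1: false
  j=2: false
Fails at j=0 → formula fails.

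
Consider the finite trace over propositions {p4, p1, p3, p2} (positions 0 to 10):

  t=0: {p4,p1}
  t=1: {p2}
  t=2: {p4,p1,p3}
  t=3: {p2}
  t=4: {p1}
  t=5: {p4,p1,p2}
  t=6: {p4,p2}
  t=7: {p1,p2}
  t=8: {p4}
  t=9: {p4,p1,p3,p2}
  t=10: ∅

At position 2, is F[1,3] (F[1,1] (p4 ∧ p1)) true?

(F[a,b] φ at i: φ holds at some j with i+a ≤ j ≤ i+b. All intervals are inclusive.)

True

Check F[1,1] (p4 ∧ p1) at each j in [3,5]:
  j=3: fails (none in [4,4])
  j=4: holds (witness at 5)
  j=5: fails (none in [6,6])
Found at j=4 → formula holds.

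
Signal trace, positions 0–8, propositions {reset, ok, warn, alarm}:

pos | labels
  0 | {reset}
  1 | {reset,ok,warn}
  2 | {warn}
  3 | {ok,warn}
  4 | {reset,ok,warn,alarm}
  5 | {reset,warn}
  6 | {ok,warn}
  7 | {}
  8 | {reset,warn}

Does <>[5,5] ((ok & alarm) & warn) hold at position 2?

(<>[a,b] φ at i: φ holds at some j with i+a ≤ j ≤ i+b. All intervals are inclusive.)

No

Check ((ok & alarm) & warn) at each j in [7,7]:
  j=7: false
No position in the window satisfies it → formula fails.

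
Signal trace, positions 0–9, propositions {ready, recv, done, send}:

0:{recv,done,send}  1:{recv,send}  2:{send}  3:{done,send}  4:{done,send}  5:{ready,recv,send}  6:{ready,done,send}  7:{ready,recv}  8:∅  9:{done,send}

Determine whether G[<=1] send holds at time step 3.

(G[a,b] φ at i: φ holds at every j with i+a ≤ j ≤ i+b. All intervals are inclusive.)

Check send at every j in [3,4]:
  j=3: true
  j=4: true
All positions satisfy it → formula holds.

True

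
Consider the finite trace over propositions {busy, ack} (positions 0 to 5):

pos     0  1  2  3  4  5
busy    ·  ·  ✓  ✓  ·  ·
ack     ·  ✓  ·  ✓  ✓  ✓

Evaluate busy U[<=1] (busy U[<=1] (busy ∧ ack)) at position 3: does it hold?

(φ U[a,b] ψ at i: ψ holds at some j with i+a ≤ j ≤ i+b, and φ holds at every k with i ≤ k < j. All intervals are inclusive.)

Need some j in [3,4] with (busy U[<=1] (busy ∧ ack)), and busy at every k in [3,j-1].
  j=3: (busy U[<=1] (busy ∧ ack)) holds; no prefix to check → satisfied.

Yes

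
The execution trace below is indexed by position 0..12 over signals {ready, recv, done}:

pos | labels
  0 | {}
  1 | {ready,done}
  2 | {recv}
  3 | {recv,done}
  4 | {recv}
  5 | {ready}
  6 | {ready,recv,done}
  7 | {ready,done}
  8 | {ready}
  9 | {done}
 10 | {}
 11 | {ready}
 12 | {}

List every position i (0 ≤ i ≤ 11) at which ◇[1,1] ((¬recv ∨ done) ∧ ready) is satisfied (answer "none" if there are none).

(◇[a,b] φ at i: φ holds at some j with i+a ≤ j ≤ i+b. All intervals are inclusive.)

0, 4, 5, 6, 7, 10

Evaluate at each i in [0,11]:
  i=0: ✓ (witness j=1)
  i=1: ✗ (none in [2,2])
  i=2: ✗ (none in [3,3])
  i=3: ✗ (none in [4,4])
  i=4: ✓ (witness j=5)
  i=5: ✓ (witness j=6)
  i=6: ✓ (witness j=7)
  i=7: ✓ (witness j=8)
  i=8: ✗ (none in [9,9])
  i=9: ✗ (none in [10,10])
  i=10: ✓ (witness j=11)
  i=11: ✗ (none in [12,12])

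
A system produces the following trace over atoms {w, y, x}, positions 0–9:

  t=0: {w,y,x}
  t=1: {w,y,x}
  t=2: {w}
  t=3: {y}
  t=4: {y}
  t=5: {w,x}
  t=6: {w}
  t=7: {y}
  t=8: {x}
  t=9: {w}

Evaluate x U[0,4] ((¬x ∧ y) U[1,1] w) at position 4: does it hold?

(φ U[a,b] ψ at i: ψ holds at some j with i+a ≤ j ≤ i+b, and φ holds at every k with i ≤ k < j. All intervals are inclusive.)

Need some j in [4,8] with ((¬x ∧ y) U[1,1] w), and x at every k in [4,j-1].
  j=4: ((¬x ∧ y) U[1,1] w) holds; no prefix to check → satisfied.

True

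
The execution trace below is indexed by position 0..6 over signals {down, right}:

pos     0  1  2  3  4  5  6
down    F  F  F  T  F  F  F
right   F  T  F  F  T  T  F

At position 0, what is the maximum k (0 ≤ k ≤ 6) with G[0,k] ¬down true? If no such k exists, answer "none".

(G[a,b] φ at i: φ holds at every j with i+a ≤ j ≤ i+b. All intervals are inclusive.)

¬down must hold from j=0 onward; find where it first fails.
  j=0: holds
  j=1: holds
  j=2: holds
  j=3: fails
Holds on [0,2], so largest k = 2.

2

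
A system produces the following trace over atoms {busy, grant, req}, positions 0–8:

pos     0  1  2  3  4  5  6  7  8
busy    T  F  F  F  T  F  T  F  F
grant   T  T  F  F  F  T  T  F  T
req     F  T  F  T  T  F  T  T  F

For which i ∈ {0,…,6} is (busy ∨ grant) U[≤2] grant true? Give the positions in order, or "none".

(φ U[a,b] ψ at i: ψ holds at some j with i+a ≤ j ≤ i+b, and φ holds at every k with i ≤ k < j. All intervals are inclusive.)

Evaluate at each i in [0,6]:
  i=0: ✓ (rhs at j=0)
  i=1: ✓ (rhs at j=1)
  i=2: ✗ (no rhs in [2,4])
  i=3: ✗ (lhs fails at k=3 before rhs at j=5)
  i=4: ✓ (rhs at j=5; lhs holds on [4,4])
  i=5: ✓ (rhs at j=5)
  i=6: ✓ (rhs at j=6)

0, 1, 4, 5, 6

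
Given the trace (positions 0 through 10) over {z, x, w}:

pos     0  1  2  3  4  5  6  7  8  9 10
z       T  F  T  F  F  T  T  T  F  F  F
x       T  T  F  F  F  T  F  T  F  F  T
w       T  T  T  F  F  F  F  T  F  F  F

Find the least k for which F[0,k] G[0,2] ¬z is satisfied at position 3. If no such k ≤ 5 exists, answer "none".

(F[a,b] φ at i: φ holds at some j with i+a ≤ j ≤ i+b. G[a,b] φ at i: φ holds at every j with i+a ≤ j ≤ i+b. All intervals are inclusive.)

5

Scan j = 3,4,… for G[0,2] ¬z:
  j=3: fails
  j=4: fails
  j=5: fails
  j=6: fails
  j=7: fails
  j=8: holds
First hit at j=8, so smallest k = 8-3 = 5.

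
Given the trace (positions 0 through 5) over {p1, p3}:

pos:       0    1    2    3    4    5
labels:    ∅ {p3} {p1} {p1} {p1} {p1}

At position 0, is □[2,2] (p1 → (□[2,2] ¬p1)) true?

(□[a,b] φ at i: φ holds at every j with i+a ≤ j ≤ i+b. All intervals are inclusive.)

Check (p1 → (□[2,2] ¬p1)) at every j in [2,2]:
  j=2: antecedent true; consequent fails at 4 → ✗
Fails at j=2 → formula fails.

Does not hold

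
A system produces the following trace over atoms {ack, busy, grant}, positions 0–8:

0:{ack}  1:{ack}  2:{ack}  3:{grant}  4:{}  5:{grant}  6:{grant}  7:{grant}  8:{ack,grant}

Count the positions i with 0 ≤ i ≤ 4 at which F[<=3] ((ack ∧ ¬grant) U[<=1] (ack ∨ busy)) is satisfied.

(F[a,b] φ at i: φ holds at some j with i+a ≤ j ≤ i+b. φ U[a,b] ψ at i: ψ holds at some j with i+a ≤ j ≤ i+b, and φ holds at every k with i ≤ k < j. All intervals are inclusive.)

Evaluate at each i in [0,4]:
  i=0: ✓ (witness j=0)
  i=1: ✓ (witness j=1)
  i=2: ✓ (witness j=2)
  i=3: ✗ (none in [3,6])
  i=4: ✗ (none in [4,7])
Positions where it holds: {0, 1, 2} → 3.

3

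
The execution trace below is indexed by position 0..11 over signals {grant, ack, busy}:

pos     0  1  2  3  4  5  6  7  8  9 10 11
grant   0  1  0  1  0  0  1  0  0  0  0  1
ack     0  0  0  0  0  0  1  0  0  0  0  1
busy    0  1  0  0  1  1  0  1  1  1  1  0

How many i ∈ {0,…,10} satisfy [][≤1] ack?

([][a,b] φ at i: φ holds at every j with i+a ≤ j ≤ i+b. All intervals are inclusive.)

Evaluate at each i in [0,10]:
  i=0: ✗ (fails at j=0)
  i=1: ✗ (fails at j=1)
  i=2: ✗ (fails at j=2)
  i=3: ✗ (fails at j=3)
  i=4: ✗ (fails at j=4)
  i=5: ✗ (fails at j=5)
  i=6: ✗ (fails at j=7)
  i=7: ✗ (fails at j=7)
  i=8: ✗ (fails at j=8)
  i=9: ✗ (fails at j=9)
  i=10: ✗ (fails at j=10)
Positions where it holds: {} → 0.

0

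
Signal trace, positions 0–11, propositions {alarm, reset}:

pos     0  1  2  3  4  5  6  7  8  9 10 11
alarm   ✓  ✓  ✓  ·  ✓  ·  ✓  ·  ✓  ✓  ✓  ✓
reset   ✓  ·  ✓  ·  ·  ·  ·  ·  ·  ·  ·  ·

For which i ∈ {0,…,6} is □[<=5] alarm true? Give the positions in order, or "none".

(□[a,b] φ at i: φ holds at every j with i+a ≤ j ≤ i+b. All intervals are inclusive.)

Evaluate at each i in [0,6]:
  i=0: ✗ (fails at j=3)
  i=1: ✗ (fails at j=3)
  i=2: ✗ (fails at j=3)
  i=3: ✗ (fails at j=3)
  i=4: ✗ (fails at j=5)
  i=5: ✗ (fails at j=5)
  i=6: ✗ (fails at j=7)

none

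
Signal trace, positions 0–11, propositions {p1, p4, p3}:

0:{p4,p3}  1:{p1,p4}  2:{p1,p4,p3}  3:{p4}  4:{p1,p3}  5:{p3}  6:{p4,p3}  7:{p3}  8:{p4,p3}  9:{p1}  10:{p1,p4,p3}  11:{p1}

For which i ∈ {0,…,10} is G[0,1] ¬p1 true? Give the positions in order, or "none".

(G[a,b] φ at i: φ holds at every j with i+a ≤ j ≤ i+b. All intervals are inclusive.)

5, 6, 7

Evaluate at each i in [0,10]:
  i=0: ✗ (fails at j=1)
  i=1: ✗ (fails at j=1)
  i=2: ✗ (fails at j=2)
  i=3: ✗ (fails at j=4)
  i=4: ✗ (fails at j=4)
  i=5: ✓ (all of [5,6])
  i=6: ✓ (all of [6,7])
  i=7: ✓ (all of [7,8])
  i=8: ✗ (fails at j=9)
  i=9: ✗ (fails at j=9)
  i=10: ✗ (fails at j=10)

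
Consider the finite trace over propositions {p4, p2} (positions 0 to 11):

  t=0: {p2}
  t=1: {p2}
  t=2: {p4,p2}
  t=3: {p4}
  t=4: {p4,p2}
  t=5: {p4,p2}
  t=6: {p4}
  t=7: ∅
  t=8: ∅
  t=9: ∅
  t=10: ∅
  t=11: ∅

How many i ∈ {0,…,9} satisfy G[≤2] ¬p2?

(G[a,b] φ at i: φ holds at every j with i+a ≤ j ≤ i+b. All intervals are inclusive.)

Evaluate at each i in [0,9]:
  i=0: ✗ (fails at j=0)
  i=1: ✗ (fails at j=1)
  i=2: ✗ (fails at j=2)
  i=3: ✗ (fails at j=4)
  i=4: ✗ (fails at j=4)
  i=5: ✗ (fails at j=5)
  i=6: ✓ (all of [6,8])
  i=7: ✓ (all of [7,9])
  i=8: ✓ (all of [8,10])
  i=9: ✓ (all of [9,11])
Positions where it holds: {6, 7, 8, 9} → 4.

4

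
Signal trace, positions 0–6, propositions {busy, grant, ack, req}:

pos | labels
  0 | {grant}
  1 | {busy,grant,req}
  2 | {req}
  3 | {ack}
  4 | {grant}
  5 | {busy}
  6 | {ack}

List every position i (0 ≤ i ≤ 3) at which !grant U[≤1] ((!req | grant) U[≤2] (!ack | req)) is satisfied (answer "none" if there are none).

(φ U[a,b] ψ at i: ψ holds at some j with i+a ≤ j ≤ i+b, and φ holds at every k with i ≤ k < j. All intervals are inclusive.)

Evaluate at each i in [0,3]:
  i=0: ✓ (rhs at j=0)
  i=1: ✓ (rhs at j=1)
  i=2: ✓ (rhs at j=2)
  i=3: ✓ (rhs at j=3)

0, 1, 2, 3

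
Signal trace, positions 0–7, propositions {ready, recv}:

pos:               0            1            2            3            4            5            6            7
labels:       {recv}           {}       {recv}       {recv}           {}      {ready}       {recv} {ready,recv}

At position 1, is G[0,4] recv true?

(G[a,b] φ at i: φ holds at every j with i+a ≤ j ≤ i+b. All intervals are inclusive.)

Does not hold

Check recv at every j in [1,5]:
  j=1: false
  j=2: true
  j=3: true
  j=4: false
  j=5: false
Fails at j=1 → formula fails.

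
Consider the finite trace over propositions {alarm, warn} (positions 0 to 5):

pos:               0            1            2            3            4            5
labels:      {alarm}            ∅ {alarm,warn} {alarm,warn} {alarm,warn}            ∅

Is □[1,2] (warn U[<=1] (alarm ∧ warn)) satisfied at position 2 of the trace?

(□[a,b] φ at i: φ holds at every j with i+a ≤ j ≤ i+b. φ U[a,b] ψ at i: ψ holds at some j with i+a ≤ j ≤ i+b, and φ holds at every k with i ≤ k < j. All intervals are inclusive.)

Holds

Check (warn U[<=1] (alarm ∧ warn)) at every j in [3,4]:
  j=3: holds
  j=4: holds
All positions satisfy it → formula holds.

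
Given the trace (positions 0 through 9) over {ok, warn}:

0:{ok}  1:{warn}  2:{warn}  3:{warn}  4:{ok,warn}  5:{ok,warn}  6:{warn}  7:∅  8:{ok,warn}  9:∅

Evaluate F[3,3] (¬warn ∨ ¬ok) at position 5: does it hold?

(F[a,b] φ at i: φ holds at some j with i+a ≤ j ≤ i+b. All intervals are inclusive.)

Check (¬warn ∨ ¬ok) at each j in [8,8]:
  j=8: false
No position in the window satisfies it → formula fails.

False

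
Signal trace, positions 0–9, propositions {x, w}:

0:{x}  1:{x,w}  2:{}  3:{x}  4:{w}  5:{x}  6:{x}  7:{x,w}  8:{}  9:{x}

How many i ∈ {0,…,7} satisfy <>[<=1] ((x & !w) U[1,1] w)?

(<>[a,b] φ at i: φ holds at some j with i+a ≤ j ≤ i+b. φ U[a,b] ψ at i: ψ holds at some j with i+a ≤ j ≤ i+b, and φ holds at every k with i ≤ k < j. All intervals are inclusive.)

Evaluate at each i in [0,7]:
  i=0: ✓ (witness j=0)
  i=1: ✗ (none in [1,2])
  i=2: ✓ (witness j=3)
  i=3: ✓ (witness j=3)
  i=4: ✗ (none in [4,5])
  i=5: ✓ (witness j=6)
  i=6: ✓ (witness j=6)
  i=7: ✗ (none in [7,8])
Positions where it holds: {0, 2, 3, 5, 6} → 5.

5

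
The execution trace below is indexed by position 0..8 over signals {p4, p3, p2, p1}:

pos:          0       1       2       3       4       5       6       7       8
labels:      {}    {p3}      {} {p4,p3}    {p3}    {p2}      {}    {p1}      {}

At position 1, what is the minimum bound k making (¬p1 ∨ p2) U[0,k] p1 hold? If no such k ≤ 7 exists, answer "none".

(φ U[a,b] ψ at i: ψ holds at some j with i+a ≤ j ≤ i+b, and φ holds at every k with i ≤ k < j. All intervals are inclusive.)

Need earliest j ≥ 1 with p1, and (¬p1 ∨ p2) at every k in [1,j-1].
  j=1: rhs fails.
  j=2: rhs fails.
  j=3: rhs fails.
  j=4: rhs fails.
  j=5: rhs fails.
  j=6: rhs fails.
  j=7: rhs holds; lhs holds on [1,6]. k = 6.

6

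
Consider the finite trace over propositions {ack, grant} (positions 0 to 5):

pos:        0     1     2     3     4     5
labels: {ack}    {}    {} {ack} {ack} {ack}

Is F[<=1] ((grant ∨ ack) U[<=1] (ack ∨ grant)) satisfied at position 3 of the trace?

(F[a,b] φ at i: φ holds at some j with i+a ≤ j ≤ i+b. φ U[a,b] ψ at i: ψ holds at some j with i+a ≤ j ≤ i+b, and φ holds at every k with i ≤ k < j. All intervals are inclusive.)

True

Check ((grant ∨ ack) U[<=1] (ack ∨ grant)) at each j in [3,4]:
  j=3: holds
  j=4: holds
Found at j=3 → formula holds.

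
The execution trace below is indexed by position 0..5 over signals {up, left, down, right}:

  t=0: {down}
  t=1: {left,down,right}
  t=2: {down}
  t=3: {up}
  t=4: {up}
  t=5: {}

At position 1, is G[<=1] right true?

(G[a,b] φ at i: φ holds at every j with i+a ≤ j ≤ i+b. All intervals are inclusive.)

Check right at every j in [1,2]:
  j=1: true
  j=2: false
Fails at j=2 → formula fails.

Does not hold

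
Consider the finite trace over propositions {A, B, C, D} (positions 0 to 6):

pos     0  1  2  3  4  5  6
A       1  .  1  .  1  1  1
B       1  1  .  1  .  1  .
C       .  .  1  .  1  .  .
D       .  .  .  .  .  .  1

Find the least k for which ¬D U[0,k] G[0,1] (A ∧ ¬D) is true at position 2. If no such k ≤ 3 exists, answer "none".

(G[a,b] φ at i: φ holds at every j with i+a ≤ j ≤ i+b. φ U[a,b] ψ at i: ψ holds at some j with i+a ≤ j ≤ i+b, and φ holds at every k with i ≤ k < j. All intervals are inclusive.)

2

Need earliest j ≥ 2 with G[0,1] (A ∧ ¬D), and ¬D at every k in [2,j-1].
  j=2: rhs fails.
  j=3: rhs fails.
  j=4: rhs holds; lhs holds on [2,3]. k = 2.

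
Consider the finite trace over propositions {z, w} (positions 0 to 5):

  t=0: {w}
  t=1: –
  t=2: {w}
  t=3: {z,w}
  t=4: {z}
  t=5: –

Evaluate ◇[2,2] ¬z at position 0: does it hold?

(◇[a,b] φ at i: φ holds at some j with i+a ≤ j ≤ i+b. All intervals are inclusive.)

Check ¬z at each j in [2,2]:
  j=2: true
Found at j=2 → formula holds.

Yes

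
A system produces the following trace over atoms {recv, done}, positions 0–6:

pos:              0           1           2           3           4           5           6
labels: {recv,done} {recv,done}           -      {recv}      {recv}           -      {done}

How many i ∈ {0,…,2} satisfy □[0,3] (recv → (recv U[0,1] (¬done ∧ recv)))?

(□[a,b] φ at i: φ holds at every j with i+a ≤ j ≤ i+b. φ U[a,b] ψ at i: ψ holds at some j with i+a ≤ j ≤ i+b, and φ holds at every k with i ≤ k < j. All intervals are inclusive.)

1

Evaluate at each i in [0,2]:
  i=0: ✗ (fails at j=0)
  i=1: ✗ (fails at j=1)
  i=2: ✓ (all of [2,5])
Positions where it holds: {2} → 1.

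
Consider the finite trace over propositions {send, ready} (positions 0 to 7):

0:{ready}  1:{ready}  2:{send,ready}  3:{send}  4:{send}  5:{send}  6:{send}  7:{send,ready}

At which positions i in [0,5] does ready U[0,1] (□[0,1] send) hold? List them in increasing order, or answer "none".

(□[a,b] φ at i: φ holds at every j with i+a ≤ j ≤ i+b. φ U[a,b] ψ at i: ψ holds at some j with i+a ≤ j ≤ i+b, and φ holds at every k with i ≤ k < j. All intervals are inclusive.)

1, 2, 3, 4, 5

Evaluate at each i in [0,5]:
  i=0: ✗ (no rhs in [0,1])
  i=1: ✓ (rhs at j=2; lhs holds on [1,1])
  i=2: ✓ (rhs at j=2)
  i=3: ✓ (rhs at j=3)
  i=4: ✓ (rhs at j=4)
  i=5: ✓ (rhs at j=5)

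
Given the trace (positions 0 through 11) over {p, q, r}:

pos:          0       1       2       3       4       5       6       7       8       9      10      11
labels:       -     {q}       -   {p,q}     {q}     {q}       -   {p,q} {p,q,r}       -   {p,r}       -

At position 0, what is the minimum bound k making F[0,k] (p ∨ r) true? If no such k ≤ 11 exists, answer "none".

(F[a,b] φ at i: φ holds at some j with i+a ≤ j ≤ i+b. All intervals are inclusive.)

Scan j = 0,1,… for (p ∨ r):
  j=0: fails
  j=1: fails
  j=2: fails
  j=3: holds
First hit at j=3, so smallest k = 3-0 = 3.

3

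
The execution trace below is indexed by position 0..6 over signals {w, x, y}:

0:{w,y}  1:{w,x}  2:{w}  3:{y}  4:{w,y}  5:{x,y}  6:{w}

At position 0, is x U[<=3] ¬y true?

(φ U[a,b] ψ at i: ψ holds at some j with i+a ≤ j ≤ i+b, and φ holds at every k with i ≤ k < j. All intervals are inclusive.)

False

Need some j in [0,3] with ¬y, and x at every k in [0,j-1].
  j=0: ¬y false.
  j=1: ¬y holds, but x fails at k=0 → not this j.
  j=2: ¬y holds, but x fails at k=0 → not this j.
  j=3: ¬y false.
No j in the window works → until fails.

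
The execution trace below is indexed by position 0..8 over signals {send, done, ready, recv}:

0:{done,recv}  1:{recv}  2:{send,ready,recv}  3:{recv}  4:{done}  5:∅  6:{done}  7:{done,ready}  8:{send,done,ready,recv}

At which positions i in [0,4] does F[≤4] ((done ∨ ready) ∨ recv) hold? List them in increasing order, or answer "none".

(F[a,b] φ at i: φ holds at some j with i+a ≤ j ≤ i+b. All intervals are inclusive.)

Evaluate at each i in [0,4]:
  i=0: ✓ (witness j=0)
  i=1: ✓ (witness j=1)
  i=2: ✓ (witness j=2)
  i=3: ✓ (witness j=3)
  i=4: ✓ (witness j=4)

0, 1, 2, 3, 4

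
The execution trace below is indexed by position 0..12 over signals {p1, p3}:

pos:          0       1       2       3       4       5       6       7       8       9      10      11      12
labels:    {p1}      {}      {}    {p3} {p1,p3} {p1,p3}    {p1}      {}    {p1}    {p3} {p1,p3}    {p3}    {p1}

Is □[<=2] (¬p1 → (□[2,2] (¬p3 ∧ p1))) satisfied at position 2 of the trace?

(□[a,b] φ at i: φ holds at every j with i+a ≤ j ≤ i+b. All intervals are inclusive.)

Check (¬p1 → (□[2,2] (¬p3 ∧ p1))) at every j in [2,4]:
  j=2: antecedent true; consequent fails at 4 → ✗
  j=3: antecedent true; consequent fails at 5 → ✗
  j=4: antecedent false → ✓
Fails at j=2 → formula fails.

No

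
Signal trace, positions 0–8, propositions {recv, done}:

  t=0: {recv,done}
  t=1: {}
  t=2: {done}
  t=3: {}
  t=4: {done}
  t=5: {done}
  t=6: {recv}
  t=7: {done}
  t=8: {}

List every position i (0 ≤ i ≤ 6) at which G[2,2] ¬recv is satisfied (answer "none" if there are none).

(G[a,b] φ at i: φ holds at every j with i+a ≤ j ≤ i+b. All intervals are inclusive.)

Evaluate at each i in [0,6]:
  i=0: ✓ (all of [2,2])
  i=1: ✓ (all of [3,3])
  i=2: ✓ (all of [4,4])
  i=3: ✓ (all of [5,5])
  i=4: ✗ (fails at j=6)
  i=5: ✓ (all of [7,7])
  i=6: ✓ (all of [8,8])

0, 1, 2, 3, 5, 6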